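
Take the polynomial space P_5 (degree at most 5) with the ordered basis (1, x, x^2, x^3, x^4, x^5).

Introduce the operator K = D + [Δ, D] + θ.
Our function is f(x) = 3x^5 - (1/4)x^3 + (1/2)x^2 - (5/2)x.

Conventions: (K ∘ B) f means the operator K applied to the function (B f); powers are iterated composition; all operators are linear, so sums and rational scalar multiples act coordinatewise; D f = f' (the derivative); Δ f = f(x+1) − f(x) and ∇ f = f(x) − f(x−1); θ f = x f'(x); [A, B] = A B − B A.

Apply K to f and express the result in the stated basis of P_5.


D f = 15x^4 - (3/4)x^2 + x - 5/2
D f = 15x^4 - (3/4)x^2 + x - 5/2
Δ D f = 60x^3 + 90x^2 + (117/2)x + 61/4
Δ f = 15x^4 + 30x^3 + (117/4)x^2 + (61/4)x + 3/4
D Δ f = 60x^3 + 90x^2 + (117/2)x + 61/4
[Δ, D] f = 0
θ f = 15x^5 - (3/4)x^3 + x^2 - (5/2)x
(D + [Δ, D] + θ) f = 15x^5 + 15x^4 - (3/4)x^3 + (1/4)x^2 - (3/2)x - 5/2

the image equals g(x) = 15x^5 + 15x^4 - (3/4)x^3 + (1/4)x^2 - (3/2)x - 5/2


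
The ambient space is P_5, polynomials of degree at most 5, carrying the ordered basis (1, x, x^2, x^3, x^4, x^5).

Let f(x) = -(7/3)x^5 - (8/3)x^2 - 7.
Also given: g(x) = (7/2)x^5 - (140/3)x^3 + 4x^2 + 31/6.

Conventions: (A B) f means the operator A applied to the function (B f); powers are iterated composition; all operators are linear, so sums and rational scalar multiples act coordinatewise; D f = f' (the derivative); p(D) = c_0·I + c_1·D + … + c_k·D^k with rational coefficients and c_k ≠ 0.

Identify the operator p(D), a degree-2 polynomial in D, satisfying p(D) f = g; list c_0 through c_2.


c_0 = -3/2, c_1 = 0, c_2 = 1

D^0 f = -(7/3)x^5 - (8/3)x^2 - 7
D^1 f = -(35/3)x^4 - (16/3)x
D^2 f = -(140/3)x^3 - 16/3
matching coefficients of g against c_0 f + c_1 Df + … from the top degree down determines the c_i
solution: c_0 = -3/2, c_1 = 0, c_2 = 1


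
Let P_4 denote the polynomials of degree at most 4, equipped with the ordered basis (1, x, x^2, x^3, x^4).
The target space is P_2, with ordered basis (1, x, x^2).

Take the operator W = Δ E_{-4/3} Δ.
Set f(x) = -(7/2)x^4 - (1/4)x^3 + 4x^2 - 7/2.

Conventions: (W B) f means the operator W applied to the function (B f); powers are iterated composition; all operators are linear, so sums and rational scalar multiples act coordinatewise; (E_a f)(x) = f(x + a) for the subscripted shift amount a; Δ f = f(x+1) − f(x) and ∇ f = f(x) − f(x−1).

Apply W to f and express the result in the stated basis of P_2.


Δ f = -14x^3 - (87/4)x^2 - (27/4)x + 1/4
E_{-4/3} Δ f = -14x^3 + (137/4)x^2 - (281/12)x + 407/108
Δ E_{-4/3} Δ f = -42x^2 + (53/2)x - 19/6

the image equals g(x) = -42x^2 + (53/2)x - 19/6


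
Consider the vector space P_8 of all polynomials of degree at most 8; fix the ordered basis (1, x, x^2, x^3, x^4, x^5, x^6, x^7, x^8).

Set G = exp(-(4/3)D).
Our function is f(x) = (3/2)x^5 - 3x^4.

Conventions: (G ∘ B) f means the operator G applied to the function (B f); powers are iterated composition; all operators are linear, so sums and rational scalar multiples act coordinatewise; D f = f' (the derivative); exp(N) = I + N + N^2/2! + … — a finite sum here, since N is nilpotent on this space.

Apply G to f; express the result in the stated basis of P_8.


order-1 term: -10x^4 + 16x^3
order-2 term: (80/3)x^3 - 32x^2
order-3 term: -(320/9)x^2 + (256/9)x
order-4 term: (640/27)x - 256/27
order-5 term: -512/81
the series for exp(-(4/3)D) f terminates at order 5
exp(-(4/3)D) f = (3/2)x^5 - 13x^4 + (128/3)x^3 - (608/9)x^2 + (1408/27)x - 1280/81

the result is g(x) = (3/2)x^5 - 13x^4 + (128/3)x^3 - (608/9)x^2 + (1408/27)x - 1280/81


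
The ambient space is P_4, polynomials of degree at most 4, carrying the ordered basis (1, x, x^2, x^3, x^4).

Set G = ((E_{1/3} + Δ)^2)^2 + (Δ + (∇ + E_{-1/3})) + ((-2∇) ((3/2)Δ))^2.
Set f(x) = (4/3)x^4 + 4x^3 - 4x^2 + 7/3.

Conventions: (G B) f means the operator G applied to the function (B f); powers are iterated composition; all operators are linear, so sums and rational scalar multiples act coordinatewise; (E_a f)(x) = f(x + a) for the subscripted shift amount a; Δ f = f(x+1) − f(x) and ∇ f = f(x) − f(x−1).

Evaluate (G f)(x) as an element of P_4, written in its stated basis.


the image equals g(x) = (8/3)x^4 + (136/3)x^3 + (2548/9)x^2 + (7876/9)x + 312986/243

E_{1/3} f = (4/3)x^4 + (52/9)x^3 + (8/9)x^2 - (92/81)x + 499/243
Δ f = (16/3)x^3 + 20x^2 + (28/3)x + 4/3
(E_{1/3} + Δ) f = (4/3)x^4 + (100/9)x^3 + (188/9)x^2 + (664/81)x + 823/243
E_{1/3} (E_{1/3} + Δ) f = (4/3)x^4 + (116/9)x^3 + (296/9)x^2 + (2108/81)x + 2155/243
Δ (E_{1/3} + Δ) f = (16/3)x^3 + (124/3)x^2 + (724/9)x + 3364/81
(E_{1/3} + Δ) (E_{1/3} + Δ) f = (4/3)x^4 + (164/9)x^3 + (668/9)x^2 + (8624/81)x + 12247/243
E_{1/3} (E_{1/3} + Δ)^2 f = (4/3)x^4 + 20x^3 + (280/3)x^2 + (1460/9)x + 7681/81
Δ (E_{1/3} + Δ)^2 f = (16/3)x^3 + (188/3)x^2 + (1876/9)x + 16220/81
(E_{1/3} + Δ) (E_{1/3} + Δ)^2 f = (4/3)x^4 + (76/3)x^3 + 156x^2 + (1112/3)x + 7967/27
E_{1/3} (E_{1/3} + Δ) (E_{1/3} + Δ)^2 f = (4/3)x^4 + (244/9)x^3 + (1640/9)x^2 + (39148/81)x + 106171/243
Δ (E_{1/3} + Δ) (E_{1/3} + Δ)^2 f = (16/3)x^3 + 84x^2 + (1180/3)x + 1660/3
(E_{1/3} + Δ) (E_{1/3} + Δ) (E_{1/3} + Δ)^2 f = (4/3)x^4 + (292/9)x^3 + (2396/9)x^2 + (71008/81)x + 240631/243
Δ f = (16/3)x^3 + 20x^2 + (28/3)x + 4/3
∇ f = (16/3)x^3 + 4x^2 - (44/3)x + 20/3
E_{-1/3} f = (4/3)x^4 + (20/9)x^3 - (64/9)x^2 + (308/81)x + 427/243
(∇ + E_{-1/3}) f = (4/3)x^4 + (68/9)x^3 - (28/9)x^2 - (880/81)x + 2047/243
(Δ + (∇ + E_{-1/3})) f = (4/3)x^4 + (116/9)x^3 + (152/9)x^2 - (124/81)x + 2371/243
Δ f = (16/3)x^3 + 20x^2 + (28/3)x + 4/3
((3/2)Δ) f = 8x^3 + 30x^2 + 14x + 2
∇ ((3/2)Δ) f = 24x^2 + 36x - 8
(-2∇) ((3/2)Δ) f = -48x^2 - 72x + 16
Δ ((-2∇) ((3/2)Δ)) f = -96x - 120
((3/2)Δ) ((-2∇) ((3/2)Δ)) f = -144x - 180
∇ ((3/2)Δ) ((-2∇) ((3/2)Δ)) f = -144
(-2∇) ((3/2)Δ) ((-2∇) ((3/2)Δ)) f = 288
(((E_{1/3} + Δ)^2)^2 + (Δ + (∇ + E_{-1/3})) + ((-2∇) ((3/2)Δ))^2) f = (8/3)x^4 + (136/3)x^3 + (2548/9)x^2 + (7876/9)x + 312986/243


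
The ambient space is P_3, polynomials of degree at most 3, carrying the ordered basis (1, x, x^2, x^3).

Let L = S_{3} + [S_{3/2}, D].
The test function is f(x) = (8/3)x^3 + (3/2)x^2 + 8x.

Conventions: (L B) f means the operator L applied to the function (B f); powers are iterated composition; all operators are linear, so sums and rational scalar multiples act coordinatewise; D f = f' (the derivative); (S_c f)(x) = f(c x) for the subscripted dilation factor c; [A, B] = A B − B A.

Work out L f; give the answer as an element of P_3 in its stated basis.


the result is g(x) = 72x^3 + (9/2)x^2 + (87/4)x - 4

S_{3} f = 72x^3 + (27/2)x^2 + 24x
D f = 8x^2 + 3x + 8
S_{3/2} D f = 18x^2 + (9/2)x + 8
S_{3/2} f = 9x^3 + (27/8)x^2 + 12x
D S_{3/2} f = 27x^2 + (27/4)x + 12
[S_{3/2}, D] f = -9x^2 - (9/4)x - 4
(S_{3} + [S_{3/2}, D]) f = 72x^3 + (9/2)x^2 + (87/4)x - 4


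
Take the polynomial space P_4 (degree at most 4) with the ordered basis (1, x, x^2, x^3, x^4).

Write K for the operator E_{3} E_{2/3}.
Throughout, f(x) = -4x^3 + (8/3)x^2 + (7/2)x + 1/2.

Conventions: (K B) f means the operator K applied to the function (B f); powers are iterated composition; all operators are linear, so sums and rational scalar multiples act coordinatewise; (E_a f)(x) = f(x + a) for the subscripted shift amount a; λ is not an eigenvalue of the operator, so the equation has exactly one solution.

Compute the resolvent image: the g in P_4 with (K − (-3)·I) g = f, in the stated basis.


write g with unknown coordinates in the stated basis and equate coefficients in (K − (-3)·I) g = f
solving from the highest basis element down gives g = -x^3 + (41/12)x^2 + (169/36)x - 721/216
check: K g = -x^3 - (91/12)x^2 - (127/12)x + 757/72
so K g − (-3)·g = -4x^3 + (8/3)x^2 + (7/2)x + 1/2 = f ✓

g(x) = -x^3 + (41/12)x^2 + (169/36)x - 721/216


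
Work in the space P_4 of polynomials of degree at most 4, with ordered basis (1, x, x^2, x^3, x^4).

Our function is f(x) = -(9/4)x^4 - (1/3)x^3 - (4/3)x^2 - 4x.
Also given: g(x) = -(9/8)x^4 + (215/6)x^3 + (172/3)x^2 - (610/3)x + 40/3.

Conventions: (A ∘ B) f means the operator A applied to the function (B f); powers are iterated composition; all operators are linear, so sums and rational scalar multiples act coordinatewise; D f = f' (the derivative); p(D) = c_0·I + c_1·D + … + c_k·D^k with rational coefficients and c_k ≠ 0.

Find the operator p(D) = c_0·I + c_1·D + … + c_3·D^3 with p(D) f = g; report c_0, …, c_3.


p(D) = (1/2)·I − 4·D − 2·D^2 + 4·D^3, i.e. c_0 = 1/2, c_1 = -4, c_2 = -2, c_3 = 4

D^0 f = -(9/4)x^4 - (1/3)x^3 - (4/3)x^2 - 4x
D^1 f = -9x^3 - x^2 - (8/3)x - 4
D^2 f = -27x^2 - 2x - 8/3
D^3 f = -54x - 2
matching coefficients of g against c_0 f + c_1 Df + … from the top degree down determines the c_i
solution: c_0 = 1/2, c_1 = -4, c_2 = -2, c_3 = 4


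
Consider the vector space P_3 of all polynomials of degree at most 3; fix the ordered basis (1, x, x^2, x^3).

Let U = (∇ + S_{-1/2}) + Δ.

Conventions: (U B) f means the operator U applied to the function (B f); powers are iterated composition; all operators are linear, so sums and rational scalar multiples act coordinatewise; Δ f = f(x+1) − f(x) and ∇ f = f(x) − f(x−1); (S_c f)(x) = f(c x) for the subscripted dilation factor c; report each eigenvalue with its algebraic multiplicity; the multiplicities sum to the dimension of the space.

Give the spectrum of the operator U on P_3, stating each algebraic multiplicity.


image of 1: 1
image of x: -(1/2)x + 2
image of x^2: (1/4)x^2 + 4x
image of x^3: -(1/8)x^3 + 6x^2 + 2
the matrix is upper triangular; its diagonal is (1, -1/2, 1/4, -1/8)
for a triangular matrix the eigenvalues are the diagonal entries, with algebraic multiplicity their repetition count

λ = -1/2 (multiplicity 1), λ = -1/8 (multiplicity 1), λ = 1/4 (multiplicity 1), λ = 1 (multiplicity 1)


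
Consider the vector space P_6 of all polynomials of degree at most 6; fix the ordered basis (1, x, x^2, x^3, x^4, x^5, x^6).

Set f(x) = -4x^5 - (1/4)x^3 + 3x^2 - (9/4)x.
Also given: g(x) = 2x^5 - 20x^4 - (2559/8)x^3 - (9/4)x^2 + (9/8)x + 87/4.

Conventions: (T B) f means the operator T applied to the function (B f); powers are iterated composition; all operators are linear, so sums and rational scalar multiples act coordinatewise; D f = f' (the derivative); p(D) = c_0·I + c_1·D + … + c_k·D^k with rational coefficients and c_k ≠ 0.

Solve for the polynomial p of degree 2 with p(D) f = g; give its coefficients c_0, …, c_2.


D^0 f = -4x^5 - (1/4)x^3 + 3x^2 - (9/4)x
D^1 f = -20x^4 - (3/4)x^2 + 6x - 9/4
D^2 f = -80x^3 - (3/2)x + 6
matching coefficients of g against c_0 f + c_1 Df + … from the top degree down determines the c_i
solution: c_0 = -1/2, c_1 = 1, c_2 = 4

c_0 = -1/2, c_1 = 1, c_2 = 4


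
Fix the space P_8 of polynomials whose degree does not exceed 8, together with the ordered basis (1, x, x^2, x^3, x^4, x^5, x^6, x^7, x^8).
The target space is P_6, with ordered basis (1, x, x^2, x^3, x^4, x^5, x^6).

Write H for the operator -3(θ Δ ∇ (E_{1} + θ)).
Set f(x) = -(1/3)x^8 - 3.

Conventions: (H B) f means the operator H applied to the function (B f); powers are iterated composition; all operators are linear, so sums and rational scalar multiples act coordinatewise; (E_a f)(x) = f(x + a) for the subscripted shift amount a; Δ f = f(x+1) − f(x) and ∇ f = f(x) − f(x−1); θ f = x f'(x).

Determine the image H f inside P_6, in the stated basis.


the result is g(x) = 3024x^6 + 1680x^5 + 8400x^4 + 5040x^3 + 4368x^2 + 1008x

E_{1} f = -(1/3)x^8 - (8/3)x^7 - (28/3)x^6 - (56/3)x^5 - (70/3)x^4 - (56/3)x^3 - (28/3)x^2 - (8/3)x - 10/3
θ f = -(8/3)x^8
(E_{1} + θ) f = -3x^8 - (8/3)x^7 - (28/3)x^6 - (56/3)x^5 - (70/3)x^4 - (56/3)x^3 - (28/3)x^2 - (8/3)x - 10/3
∇ (E_{1} + θ) f = -24x^7 + (196/3)x^6 - 168x^5 + (490/3)x^4 - 168x^3 + (196/3)x^2 - 24x + 7/3
Δ ∇ (E_{1} + θ) f = -168x^6 - 112x^5 - 700x^4 - 560x^3 - 728x^2 - 336x - 90
θ Δ ∇ (E_{1} + θ) f = -1008x^6 - 560x^5 - 2800x^4 - 1680x^3 - 1456x^2 - 336x
(-3(θ Δ ∇ (E_{1} + θ))) f = 3024x^6 + 1680x^5 + 8400x^4 + 5040x^3 + 4368x^2 + 1008x


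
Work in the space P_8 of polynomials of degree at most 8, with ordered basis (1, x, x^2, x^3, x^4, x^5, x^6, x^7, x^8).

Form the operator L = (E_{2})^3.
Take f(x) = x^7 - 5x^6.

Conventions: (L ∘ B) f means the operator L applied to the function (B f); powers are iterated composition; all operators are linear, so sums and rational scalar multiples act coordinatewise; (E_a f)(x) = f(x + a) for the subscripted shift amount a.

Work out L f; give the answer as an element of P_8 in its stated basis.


E_{2} f = x^7 + 9x^6 + 24x^5 - 20x^4 - 240x^3 - 528x^2 - 512x - 192
E_{2} E_{2} f = x^7 + 23x^6 + 216x^5 + 1040x^4 + 2560x^3 + 2304x^2 - 2048x - 4096
E_{2} E_{2} E_{2} f = x^7 + 37x^6 + 576x^5 + 4860x^4 + 23760x^3 + 66096x^2 + 93312x + 46656

g(x) = x^7 + 37x^6 + 576x^5 + 4860x^4 + 23760x^3 + 66096x^2 + 93312x + 46656


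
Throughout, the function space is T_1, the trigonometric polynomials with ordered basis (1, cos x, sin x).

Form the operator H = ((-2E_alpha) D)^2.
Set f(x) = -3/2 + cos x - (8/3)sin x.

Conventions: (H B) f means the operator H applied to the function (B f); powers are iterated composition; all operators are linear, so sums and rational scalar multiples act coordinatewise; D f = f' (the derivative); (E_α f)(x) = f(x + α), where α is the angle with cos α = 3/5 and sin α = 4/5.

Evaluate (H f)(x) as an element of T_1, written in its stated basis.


the result is g(x) = (284/25)cos x + (64/75)sin x

D f = -(8/3)cos x - sin x
E_alpha D f = -(12/5)cos x + (23/15)sin x
(-2E_alpha) D f = (24/5)cos x - (46/15)sin x
D ((-2E_alpha) D) f = -(46/15)cos x - (24/5)sin x
E_alpha D ((-2E_alpha) D) f = -(142/25)cos x - (32/75)sin x
(-2E_alpha) D ((-2E_alpha) D) f = (284/25)cos x + (64/75)sin x


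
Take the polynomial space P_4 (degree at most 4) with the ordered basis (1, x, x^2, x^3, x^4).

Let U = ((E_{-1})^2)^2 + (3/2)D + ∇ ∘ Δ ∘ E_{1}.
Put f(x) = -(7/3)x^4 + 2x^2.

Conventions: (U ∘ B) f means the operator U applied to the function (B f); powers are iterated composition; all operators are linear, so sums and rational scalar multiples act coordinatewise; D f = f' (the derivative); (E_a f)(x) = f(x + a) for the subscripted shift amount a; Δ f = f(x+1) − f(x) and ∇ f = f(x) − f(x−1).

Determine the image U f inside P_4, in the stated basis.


the image equals g(x) = -(7/3)x^4 + (70/3)x^3 - 250x^2 + (1594/3)x - 594

E_{-1} f = -(7/3)x^4 + (28/3)x^3 - 12x^2 + (16/3)x - 1/3
E_{-1} E_{-1} f = -(7/3)x^4 + (56/3)x^3 - 54x^2 + (200/3)x - 88/3
E_{-1} (E_{-1})^2 f = -(7/3)x^4 + 28x^3 - 124x^2 + 240x - 171
E_{-1} E_{-1} (E_{-1})^2 f = -(7/3)x^4 + (112/3)x^3 - 222x^2 + (1744/3)x - 1696/3
D f = -(28/3)x^3 + 4x
((3/2)D) f = -14x^3 + 6x
E_{1} f = -(7/3)x^4 - (28/3)x^3 - 12x^2 - (16/3)x - 1/3
Δ E_{1} f = -(28/3)x^3 - 42x^2 - (184/3)x - 29
∇ Δ E_{1} f = -28x^2 - 56x - 86/3
(((E_{-1})^2)^2 + (3/2)D + ∇ ∘ Δ ∘ E_{1}) f = -(7/3)x^4 + (70/3)x^3 - 250x^2 + (1594/3)x - 594


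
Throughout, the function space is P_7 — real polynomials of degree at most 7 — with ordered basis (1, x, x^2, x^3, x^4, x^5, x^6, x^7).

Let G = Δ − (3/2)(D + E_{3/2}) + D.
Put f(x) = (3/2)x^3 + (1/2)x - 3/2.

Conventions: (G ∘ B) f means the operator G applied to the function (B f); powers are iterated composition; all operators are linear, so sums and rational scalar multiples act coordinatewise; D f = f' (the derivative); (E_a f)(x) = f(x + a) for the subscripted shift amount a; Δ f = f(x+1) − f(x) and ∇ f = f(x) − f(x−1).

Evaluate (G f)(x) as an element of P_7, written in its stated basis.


g(x) = -(9/4)x^3 - (63/8)x^2 - (183/16)x - 151/32

Δ f = (9/2)x^2 + (9/2)x + 2
D f = (9/2)x^2 + 1/2
E_{3/2} f = (3/2)x^3 + (27/4)x^2 + (85/8)x + 69/16
(D + E_{3/2}) f = (3/2)x^3 + (45/4)x^2 + (85/8)x + 77/16
(-(3/2)(D + E_{3/2})) f = -(9/4)x^3 - (135/8)x^2 - (255/16)x - 231/32
D f = (9/2)x^2 + 1/2
(Δ − (3/2)(D + E_{3/2}) + D) f = -(9/4)x^3 - (63/8)x^2 - (183/16)x - 151/32


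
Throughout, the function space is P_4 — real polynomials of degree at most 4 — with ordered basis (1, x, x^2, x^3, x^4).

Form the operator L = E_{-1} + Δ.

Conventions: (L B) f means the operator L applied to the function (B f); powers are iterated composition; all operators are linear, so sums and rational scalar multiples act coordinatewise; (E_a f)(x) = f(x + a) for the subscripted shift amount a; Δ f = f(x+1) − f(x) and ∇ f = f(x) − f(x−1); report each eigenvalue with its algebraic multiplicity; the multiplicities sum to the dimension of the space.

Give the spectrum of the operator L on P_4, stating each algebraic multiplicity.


λ = 1 (multiplicity 5)

image of 1: 1
image of x: x
image of x^2: x^2 + 2
image of x^3: x^3 + 6x
image of x^4: x^4 + 12x^2 + 2
the matrix is upper triangular; its diagonal is (1, 1, 1, 1, 1)
for a triangular matrix the eigenvalues are the diagonal entries, with algebraic multiplicity their repetition count


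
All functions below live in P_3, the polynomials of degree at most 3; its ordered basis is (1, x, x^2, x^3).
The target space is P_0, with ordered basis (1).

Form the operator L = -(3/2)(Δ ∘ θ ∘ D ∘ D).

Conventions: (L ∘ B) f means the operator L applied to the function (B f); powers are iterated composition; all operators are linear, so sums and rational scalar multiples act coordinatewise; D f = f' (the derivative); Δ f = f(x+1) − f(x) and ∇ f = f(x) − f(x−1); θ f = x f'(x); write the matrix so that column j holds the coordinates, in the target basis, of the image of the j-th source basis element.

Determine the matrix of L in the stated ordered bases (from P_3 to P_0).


the matrix is [[0, 0, 0, -9]] (rows listed top to bottom)

image of 1: 0
image of x: 0
image of x^2: 0
image of x^3: -9
each image's coordinates form column j of the matrix


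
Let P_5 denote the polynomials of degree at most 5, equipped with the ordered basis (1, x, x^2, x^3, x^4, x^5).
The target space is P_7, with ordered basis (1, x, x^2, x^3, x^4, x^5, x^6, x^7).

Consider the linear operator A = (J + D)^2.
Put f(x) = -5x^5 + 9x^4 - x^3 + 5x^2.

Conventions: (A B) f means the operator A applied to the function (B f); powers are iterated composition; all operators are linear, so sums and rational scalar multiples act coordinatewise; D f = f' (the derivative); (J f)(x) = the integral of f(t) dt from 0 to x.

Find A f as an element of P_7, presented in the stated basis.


J f = -(5/6)x^6 + (9/5)x^5 - (1/4)x^4 + (5/3)x^3
D f = -25x^4 + 36x^3 - 3x^2 + 10x
(J + D) f = -(5/6)x^6 + (9/5)x^5 - (101/4)x^4 + (113/3)x^3 - 3x^2 + 10x
J (J + D) f = -(5/42)x^7 + (3/10)x^6 - (101/20)x^5 + (113/12)x^4 - x^3 + 5x^2
D (J + D) f = -5x^5 + 9x^4 - 101x^3 + 113x^2 - 6x + 10
(J + D) (J + D) f = -(5/42)x^7 + (3/10)x^6 - (201/20)x^5 + (221/12)x^4 - 102x^3 + 118x^2 - 6x + 10

the image equals g(x) = -(5/42)x^7 + (3/10)x^6 - (201/20)x^5 + (221/12)x^4 - 102x^3 + 118x^2 - 6x + 10


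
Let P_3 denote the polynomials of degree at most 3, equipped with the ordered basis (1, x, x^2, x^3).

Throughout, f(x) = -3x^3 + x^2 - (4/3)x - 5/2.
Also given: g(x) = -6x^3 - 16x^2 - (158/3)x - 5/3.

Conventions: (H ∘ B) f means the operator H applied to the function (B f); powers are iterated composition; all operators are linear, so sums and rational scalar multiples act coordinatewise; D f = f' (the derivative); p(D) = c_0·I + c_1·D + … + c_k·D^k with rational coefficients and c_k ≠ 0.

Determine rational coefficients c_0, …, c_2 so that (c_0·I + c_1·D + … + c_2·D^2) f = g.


D^0 f = -3x^3 + x^2 - (4/3)x - 5/2
D^1 f = -9x^2 + 2x - 4/3
D^2 f = -18x + 2
matching coefficients of g against c_0 f + c_1 Df + … from the top degree down determines the c_i
solution: c_0 = 2, c_1 = 2, c_2 = 3

c_0 = 2, c_1 = 2, c_2 = 3


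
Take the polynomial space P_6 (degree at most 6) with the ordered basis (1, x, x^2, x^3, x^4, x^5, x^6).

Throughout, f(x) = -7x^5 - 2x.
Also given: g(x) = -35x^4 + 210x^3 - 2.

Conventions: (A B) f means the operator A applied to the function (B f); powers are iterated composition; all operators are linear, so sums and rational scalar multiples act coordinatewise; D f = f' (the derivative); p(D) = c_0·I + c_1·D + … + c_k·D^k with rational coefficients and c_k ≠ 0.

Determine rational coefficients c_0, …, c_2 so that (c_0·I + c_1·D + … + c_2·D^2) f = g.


D^0 f = -7x^5 - 2x
D^1 f = -35x^4 - 2
D^2 f = -140x^3
matching coefficients of g against c_0 f + c_1 Df + … from the top degree down determines the c_i
solution: c_0 = 0, c_1 = 1, c_2 = -3/2

c_0 = 0, c_1 = 1, c_2 = -3/2


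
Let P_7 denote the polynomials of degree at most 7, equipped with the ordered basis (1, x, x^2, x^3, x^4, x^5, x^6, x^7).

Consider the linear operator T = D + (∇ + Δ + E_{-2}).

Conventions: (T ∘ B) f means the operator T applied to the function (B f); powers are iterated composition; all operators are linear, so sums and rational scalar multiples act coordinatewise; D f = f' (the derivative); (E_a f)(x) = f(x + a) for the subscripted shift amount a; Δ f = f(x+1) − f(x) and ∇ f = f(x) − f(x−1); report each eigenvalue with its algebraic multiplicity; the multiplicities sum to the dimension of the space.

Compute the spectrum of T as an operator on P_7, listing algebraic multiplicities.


image of 1: 1
image of x: x + 1
image of x^2: x^2 + 2x + 4
image of x^3: x^3 + 3x^2 + 12x - 6
image of x^4: x^4 + 4x^3 + 24x^2 - 24x + 16
image of x^5: x^5 + 5x^4 + 40x^3 - 60x^2 + 80x - 30
image of x^6: x^6 + 6x^5 + 60x^4 - 120x^3 + 240x^2 - 180x + 64
image of x^7: x^7 + 7x^6 + 84x^5 - 210x^4 + 560x^3 - 630x^2 + 448x - 126
the matrix is upper triangular; its diagonal is (1, 1, 1, 1, 1, 1, 1, 1)
for a triangular matrix the eigenvalues are the diagonal entries, with algebraic multiplicity their repetition count

λ = 1 (multiplicity 8)


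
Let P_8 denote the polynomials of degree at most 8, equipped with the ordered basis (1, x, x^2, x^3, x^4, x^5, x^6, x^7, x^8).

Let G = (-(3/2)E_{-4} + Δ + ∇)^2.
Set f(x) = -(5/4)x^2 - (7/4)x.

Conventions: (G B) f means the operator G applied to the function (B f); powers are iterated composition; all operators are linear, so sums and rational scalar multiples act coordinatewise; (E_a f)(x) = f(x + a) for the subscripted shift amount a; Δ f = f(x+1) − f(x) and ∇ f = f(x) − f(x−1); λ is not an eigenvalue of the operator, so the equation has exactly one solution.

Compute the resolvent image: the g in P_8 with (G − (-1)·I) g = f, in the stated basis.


the result is g(x) = -(5/13)x^2 - (1051/169)x - 48896/2197

write g with unknown coordinates in the stated basis and equate coefficients in (G − (-1)·I) g = f
solving from the highest basis element down gives g = -(5/13)x^2 - (1051/169)x - 48896/2197
check: G g = -(45/52)x^2 + (3021/676)x + 48896/2197
so G g − (-1)·g = -(5/4)x^2 - (7/4)x = f ✓


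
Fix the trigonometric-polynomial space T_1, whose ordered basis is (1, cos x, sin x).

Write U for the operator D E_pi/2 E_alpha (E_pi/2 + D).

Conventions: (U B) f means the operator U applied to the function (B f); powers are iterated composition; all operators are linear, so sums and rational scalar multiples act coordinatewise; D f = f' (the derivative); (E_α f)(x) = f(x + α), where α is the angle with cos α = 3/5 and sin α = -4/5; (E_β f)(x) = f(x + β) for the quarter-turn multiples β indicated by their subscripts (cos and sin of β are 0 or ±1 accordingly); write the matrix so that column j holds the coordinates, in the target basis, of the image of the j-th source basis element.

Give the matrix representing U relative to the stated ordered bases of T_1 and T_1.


image of 1: 0
image of cos x: -(8/5)cos x + (6/5)sin x
image of sin x: -(6/5)cos x - (8/5)sin x
each image's coordinates form column j of the matrix

the matrix is [[0, 0, 0]; [0, -8/5, -6/5]; [0, 6/5, -8/5]] (rows listed top to bottom)


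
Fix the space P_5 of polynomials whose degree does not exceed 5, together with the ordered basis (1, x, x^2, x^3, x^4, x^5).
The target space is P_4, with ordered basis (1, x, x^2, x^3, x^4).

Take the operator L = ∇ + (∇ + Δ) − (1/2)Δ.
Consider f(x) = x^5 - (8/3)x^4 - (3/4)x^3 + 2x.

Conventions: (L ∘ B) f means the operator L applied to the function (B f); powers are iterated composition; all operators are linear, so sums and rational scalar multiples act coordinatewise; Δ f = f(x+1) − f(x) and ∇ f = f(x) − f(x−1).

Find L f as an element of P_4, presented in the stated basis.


g(x) = (25/2)x^4 - (125/3)x^3 + (347/8)x^2 - (739/24)x + 77/8

∇ f = 5x^4 - (62/3)x^3 + (95/4)x^2 - (161/12)x + 59/12
∇ f = 5x^4 - (62/3)x^3 + (95/4)x^2 - (161/12)x + 59/12
Δ f = 5x^4 - (2/3)x^3 - (33/4)x^2 - (95/12)x - 5/12
(∇ + Δ) f = 10x^4 - (64/3)x^3 + (31/2)x^2 - (64/3)x + 9/2
Δ f = 5x^4 - (2/3)x^3 - (33/4)x^2 - (95/12)x - 5/12
(-(1/2)Δ) f = -(5/2)x^4 + (1/3)x^3 + (33/8)x^2 + (95/24)x + 5/24
(∇ + (∇ + Δ) − (1/2)Δ) f = (25/2)x^4 - (125/3)x^3 + (347/8)x^2 - (739/24)x + 77/8


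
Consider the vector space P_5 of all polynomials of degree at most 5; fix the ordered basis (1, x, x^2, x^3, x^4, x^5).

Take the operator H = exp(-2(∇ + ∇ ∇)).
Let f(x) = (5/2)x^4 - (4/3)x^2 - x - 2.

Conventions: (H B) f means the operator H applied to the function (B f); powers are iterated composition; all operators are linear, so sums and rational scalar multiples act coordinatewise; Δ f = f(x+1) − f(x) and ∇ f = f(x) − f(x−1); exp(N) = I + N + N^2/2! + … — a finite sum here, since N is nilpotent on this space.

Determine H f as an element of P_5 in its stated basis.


order-1 term: -20x^3 - 30x^2 + (316/3)x - 181/3
order-2 term: 60x^2 + 120x - 526/3
order-3 term: -80x - 120
order-4 term: 40
the series for exp(-2(∇ + ∇ ∇)) f terminates at order 4
exp(-2(∇ + ∇ ∇)) f = (5/2)x^4 - 20x^3 + (86/3)x^2 + (433/3)x - 953/3

the image equals g(x) = (5/2)x^4 - 20x^3 + (86/3)x^2 + (433/3)x - 953/3


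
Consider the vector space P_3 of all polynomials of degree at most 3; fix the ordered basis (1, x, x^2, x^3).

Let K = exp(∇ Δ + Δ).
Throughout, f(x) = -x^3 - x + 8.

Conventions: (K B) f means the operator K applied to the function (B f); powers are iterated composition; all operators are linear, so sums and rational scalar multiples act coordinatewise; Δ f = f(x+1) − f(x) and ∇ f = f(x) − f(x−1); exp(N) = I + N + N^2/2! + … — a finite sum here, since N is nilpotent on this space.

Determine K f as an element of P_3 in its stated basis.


the image equals g(x) = -x^3 - 3x^2 - 13x - 4

order-1 term: -3x^2 - 9x - 2
order-2 term: -3x - 9
order-3 term: -1
the series for exp(∇ Δ + Δ) f terminates at order 3
exp(∇ Δ + Δ) f = -x^3 - 3x^2 - 13x - 4


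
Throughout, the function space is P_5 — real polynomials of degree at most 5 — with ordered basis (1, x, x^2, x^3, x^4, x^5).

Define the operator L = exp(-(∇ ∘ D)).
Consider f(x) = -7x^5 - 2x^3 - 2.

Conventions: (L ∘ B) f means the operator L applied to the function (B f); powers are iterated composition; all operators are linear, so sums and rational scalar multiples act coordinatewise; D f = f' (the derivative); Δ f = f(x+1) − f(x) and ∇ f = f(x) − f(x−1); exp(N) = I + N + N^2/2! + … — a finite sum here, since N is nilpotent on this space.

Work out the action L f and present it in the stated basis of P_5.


the result is g(x) = -7x^5 + 138x^3 - 210x^2 - 268x + 377

order-1 term: 140x^3 - 210x^2 + 152x - 41
order-2 term: -420x + 420
the series for exp(-(∇ ∘ D)) f terminates at order 2
exp(-(∇ ∘ D)) f = -7x^5 + 138x^3 - 210x^2 - 268x + 377


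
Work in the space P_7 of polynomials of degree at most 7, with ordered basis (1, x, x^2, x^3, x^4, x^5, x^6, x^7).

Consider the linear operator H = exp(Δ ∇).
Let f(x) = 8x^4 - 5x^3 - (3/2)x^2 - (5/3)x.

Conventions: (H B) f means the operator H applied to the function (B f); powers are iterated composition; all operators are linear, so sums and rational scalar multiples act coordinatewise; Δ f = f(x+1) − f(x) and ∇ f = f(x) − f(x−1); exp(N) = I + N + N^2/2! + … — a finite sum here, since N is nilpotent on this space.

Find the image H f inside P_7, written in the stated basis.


the result is g(x) = 8x^4 - 5x^3 + (189/2)x^2 - (95/3)x + 109

order-1 term: 96x^2 - 30x + 13
order-2 term: 96
the series for exp(Δ ∇) f terminates at order 2
exp(Δ ∇) f = 8x^4 - 5x^3 + (189/2)x^2 - (95/3)x + 109


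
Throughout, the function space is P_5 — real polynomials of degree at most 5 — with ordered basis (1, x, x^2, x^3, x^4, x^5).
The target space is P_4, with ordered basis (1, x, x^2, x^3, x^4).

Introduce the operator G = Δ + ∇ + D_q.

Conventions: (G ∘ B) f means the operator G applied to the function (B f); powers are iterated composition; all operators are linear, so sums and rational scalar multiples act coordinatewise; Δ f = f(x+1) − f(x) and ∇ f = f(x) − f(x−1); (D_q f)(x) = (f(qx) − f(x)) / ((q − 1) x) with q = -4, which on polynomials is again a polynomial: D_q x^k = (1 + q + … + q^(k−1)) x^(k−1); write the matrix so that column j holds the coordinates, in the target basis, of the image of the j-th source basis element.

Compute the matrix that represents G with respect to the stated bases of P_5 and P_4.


the matrix is [[0, 3, 0, 2, 0, 2]; [0, 0, 1, 0, 8, 0]; [0, 0, 0, 19, 0, 20]; [0, 0, 0, 0, -43, 0]; [0, 0, 0, 0, 0, 215]] (rows listed top to bottom)

image of 1: 0
image of x: 3
image of x^2: x
image of x^3: 19x^2 + 2
image of x^4: -43x^3 + 8x
image of x^5: 215x^4 + 20x^2 + 2
each image's coordinates form column j of the matrix


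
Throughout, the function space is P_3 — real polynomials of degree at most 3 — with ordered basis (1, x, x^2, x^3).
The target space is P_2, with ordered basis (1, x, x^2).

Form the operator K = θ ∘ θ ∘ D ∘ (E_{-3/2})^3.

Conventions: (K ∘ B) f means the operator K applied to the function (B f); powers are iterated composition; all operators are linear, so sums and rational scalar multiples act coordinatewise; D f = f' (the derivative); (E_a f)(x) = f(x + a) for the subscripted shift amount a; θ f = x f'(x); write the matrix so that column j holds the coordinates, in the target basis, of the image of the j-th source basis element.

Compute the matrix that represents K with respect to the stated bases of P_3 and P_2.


the matrix is [[0, 0, 0, 0]; [0, 0, 2, -27]; [0, 0, 0, 12]] (rows listed top to bottom)

image of 1: 0
image of x: 0
image of x^2: 2x
image of x^3: 12x^2 - 27x
each image's coordinates form column j of the matrix


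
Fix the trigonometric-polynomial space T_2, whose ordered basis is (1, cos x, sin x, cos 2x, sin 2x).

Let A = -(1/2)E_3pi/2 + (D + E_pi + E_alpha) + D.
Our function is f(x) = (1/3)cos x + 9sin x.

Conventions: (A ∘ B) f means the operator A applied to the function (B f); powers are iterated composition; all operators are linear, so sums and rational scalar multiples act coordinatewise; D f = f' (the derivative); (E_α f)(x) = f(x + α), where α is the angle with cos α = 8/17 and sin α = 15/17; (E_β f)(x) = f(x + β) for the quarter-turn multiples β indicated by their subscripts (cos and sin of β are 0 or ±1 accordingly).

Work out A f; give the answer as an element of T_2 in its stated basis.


E_3pi/2 f = -9cos x + (1/3)sin x
(-(1/2)E_3pi/2) f = (9/2)cos x - (1/6)sin x
D f = 9cos x - (1/3)sin x
E_pi f = -(1/3)cos x - 9sin x
E_alpha f = (413/51)cos x + (67/17)sin x
(D + E_pi + E_alpha) f = (285/17)cos x - (275/51)sin x
D f = 9cos x - (1/3)sin x
(-(1/2)E_3pi/2 + (D + E_pi + E_alpha) + D) f = (1029/34)cos x - (601/102)sin x

the result is g(x) = (1029/34)cos x - (601/102)sin x


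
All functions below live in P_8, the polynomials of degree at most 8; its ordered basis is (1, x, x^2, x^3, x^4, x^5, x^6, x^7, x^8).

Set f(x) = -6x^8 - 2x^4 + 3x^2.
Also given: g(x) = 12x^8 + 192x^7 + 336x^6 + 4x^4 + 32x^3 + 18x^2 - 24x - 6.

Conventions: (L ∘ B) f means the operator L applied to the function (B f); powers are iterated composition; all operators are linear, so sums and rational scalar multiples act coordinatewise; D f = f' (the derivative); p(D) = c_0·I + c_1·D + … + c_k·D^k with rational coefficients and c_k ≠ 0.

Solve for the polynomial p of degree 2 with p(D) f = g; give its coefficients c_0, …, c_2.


D^0 f = -6x^8 - 2x^4 + 3x^2
D^1 f = -48x^7 - 8x^3 + 6x
D^2 f = -336x^6 - 24x^2 + 6
matching coefficients of g against c_0 f + c_1 Df + … from the top degree down determines the c_i
solution: c_0 = -2, c_1 = -4, c_2 = -1

p(D) = -2·I − 4·D − D^2, i.e. c_0 = -2, c_1 = -4, c_2 = -1


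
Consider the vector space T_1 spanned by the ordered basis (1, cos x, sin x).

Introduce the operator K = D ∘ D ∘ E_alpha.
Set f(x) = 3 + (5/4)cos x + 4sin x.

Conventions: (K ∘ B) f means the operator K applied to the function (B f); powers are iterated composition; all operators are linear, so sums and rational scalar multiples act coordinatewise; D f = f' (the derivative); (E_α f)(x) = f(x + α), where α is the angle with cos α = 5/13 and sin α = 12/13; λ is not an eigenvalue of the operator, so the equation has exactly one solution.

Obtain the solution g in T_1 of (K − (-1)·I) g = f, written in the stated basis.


write g with unknown coordinates in the stated basis and equate coefficients in (K − (-1)·I) g = f
solving from the highest basis element down gives g = 3 + (29/8)cos x + (17/16)sin x
check: K g = -(19/8)cos x + (47/16)sin x
so K g − (-1)·g = 3 + (5/4)cos x + 4sin x = f ✓

the image equals g(x) = 3 + (29/8)cos x + (17/16)sin x


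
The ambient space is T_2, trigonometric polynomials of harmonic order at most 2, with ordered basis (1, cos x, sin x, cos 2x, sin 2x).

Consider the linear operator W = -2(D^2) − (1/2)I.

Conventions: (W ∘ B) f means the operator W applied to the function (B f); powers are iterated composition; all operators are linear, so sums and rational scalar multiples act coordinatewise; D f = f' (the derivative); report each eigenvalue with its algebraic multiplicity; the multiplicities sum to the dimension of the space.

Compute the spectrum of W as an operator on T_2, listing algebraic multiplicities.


λ = -1/2 (multiplicity 1), λ = 3/2 (multiplicity 2), λ = 15/2 (multiplicity 2)

image of 1: -1/2
image of cos x: (3/2)cos x
image of sin x: (3/2)sin x
image of cos 2x: (15/2)cos 2x
image of sin 2x: (15/2)sin 2x
the matrix is diagonal; its diagonal is (-1/2, 3/2, 3/2, 15/2, 15/2)
for a triangular matrix the eigenvalues are the diagonal entries, with algebraic multiplicity their repetition count


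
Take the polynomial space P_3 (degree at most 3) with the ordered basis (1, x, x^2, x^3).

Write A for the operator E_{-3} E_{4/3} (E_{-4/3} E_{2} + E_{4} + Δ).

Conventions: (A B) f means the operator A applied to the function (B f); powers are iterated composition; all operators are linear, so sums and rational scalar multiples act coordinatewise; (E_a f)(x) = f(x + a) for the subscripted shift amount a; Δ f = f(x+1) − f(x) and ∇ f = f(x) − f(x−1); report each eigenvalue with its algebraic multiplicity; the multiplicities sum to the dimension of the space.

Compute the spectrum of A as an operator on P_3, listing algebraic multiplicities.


λ = 2 (multiplicity 4)

image of 1: 2
image of x: 2x + 7/3
image of x^2: 2x^2 + (14/3)x + 37/9
image of x^3: 2x^3 + 7x^2 + (37/3)x + 433/27
the matrix is upper triangular; its diagonal is (2, 2, 2, 2)
for a triangular matrix the eigenvalues are the diagonal entries, with algebraic multiplicity their repetition count


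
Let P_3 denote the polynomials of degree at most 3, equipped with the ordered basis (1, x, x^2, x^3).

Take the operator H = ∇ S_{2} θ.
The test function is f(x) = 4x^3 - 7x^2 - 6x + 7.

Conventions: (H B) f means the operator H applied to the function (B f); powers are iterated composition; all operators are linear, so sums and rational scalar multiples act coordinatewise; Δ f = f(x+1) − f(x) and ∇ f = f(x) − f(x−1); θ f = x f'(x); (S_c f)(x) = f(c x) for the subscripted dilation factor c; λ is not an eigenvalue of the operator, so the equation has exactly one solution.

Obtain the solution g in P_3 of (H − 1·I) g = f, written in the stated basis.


the image equals g(x) = -4x^3 - 281x^2 - 4202x - 6259

write g with unknown coordinates in the stated basis and equate coefficients in (H − 1·I) g = f
solving from the highest basis element down gives g = -4x^3 - 281x^2 - 4202x - 6259
check: H g = -288x^2 - 4208x - 6252
so H g − 1·g = 4x^3 - 7x^2 - 6x + 7 = f ✓


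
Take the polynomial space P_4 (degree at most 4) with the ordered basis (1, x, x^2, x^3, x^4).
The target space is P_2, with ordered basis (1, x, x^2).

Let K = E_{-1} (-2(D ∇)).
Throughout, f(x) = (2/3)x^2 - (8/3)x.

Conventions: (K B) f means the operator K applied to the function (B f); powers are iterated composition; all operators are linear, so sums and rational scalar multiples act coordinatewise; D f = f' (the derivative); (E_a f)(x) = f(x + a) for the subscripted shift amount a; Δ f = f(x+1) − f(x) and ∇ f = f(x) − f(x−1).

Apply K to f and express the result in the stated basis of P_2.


the result is g(x) = -8/3

∇ f = (4/3)x - 10/3
D ∇ f = 4/3
(-2(D ∇)) f = -8/3
E_{-1} (-2(D ∇)) f = -8/3


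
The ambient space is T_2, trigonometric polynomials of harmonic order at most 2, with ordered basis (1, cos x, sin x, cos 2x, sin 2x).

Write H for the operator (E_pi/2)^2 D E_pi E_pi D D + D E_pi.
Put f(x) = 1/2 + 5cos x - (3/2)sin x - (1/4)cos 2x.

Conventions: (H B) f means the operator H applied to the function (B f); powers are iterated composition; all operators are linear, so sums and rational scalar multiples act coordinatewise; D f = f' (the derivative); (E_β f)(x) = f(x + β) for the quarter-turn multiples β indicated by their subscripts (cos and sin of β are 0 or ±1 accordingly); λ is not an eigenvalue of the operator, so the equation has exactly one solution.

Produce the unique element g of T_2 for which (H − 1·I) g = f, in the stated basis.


g(x) = -1/2 - 5cos x + (3/2)sin x + (1/148)cos 2x + (3/74)sin 2x

write g with unknown coordinates in the stated basis and equate coefficients in (H − 1·I) g = f
solving from the highest basis element down gives g = -1/2 - 5cos x + (3/2)sin x + (1/148)cos 2x + (3/74)sin 2x
check: H g = -(9/37)cos 2x + (3/74)sin 2x
so H g − 1·g = 1/2 + 5cos x - (3/2)sin x - (1/4)cos 2x = f ✓


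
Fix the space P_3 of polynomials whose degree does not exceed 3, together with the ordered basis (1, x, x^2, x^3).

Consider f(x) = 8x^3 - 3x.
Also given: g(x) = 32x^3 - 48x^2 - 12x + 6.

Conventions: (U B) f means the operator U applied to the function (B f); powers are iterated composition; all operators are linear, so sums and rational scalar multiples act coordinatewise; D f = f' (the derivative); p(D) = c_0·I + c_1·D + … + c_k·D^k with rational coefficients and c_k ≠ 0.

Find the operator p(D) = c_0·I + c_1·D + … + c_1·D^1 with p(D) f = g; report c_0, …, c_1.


p(D) = 4·I − 2·D, i.e. c_0 = 4, c_1 = -2

D^0 f = 8x^3 - 3x
D^1 f = 24x^2 - 3
matching coefficients of g against c_0 f + c_1 Df + … from the top degree down determines the c_i
solution: c_0 = 4, c_1 = -2


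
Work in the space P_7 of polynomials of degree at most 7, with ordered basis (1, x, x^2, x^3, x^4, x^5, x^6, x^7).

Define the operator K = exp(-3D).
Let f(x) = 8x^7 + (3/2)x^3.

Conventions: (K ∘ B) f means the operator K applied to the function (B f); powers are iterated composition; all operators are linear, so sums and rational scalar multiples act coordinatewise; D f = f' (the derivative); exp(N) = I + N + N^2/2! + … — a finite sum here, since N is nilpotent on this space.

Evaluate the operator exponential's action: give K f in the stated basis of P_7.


g(x) = 8x^7 - 168x^6 + 1512x^5 - 7560x^4 + (45363/2)x^3 - (81675/2)x^2 + (81729/2)x - 35073/2

order-1 term: -168x^6 - (27/2)x^2
order-2 term: 1512x^5 + (81/2)x
order-3 term: -7560x^4 - 81/2
order-4 term: 22680x^3
order-5 term: -40824x^2
order-6 term: 40824x
order-7 term: -17496
the series for exp(-3D) f terminates at order 7
exp(-3D) f = 8x^7 - 168x^6 + 1512x^5 - 7560x^4 + (45363/2)x^3 - (81675/2)x^2 + (81729/2)x - 35073/2
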